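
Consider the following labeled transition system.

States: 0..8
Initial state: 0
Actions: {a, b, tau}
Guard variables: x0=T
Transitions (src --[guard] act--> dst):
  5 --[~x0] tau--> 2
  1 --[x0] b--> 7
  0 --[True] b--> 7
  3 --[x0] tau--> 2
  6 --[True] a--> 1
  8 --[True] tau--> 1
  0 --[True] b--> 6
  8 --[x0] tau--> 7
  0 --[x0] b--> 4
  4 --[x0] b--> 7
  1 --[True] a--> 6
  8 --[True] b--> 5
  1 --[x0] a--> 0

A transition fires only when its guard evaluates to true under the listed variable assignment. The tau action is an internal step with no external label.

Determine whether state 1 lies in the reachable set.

Answer: REACHABLE

Working:
Guard filter leaves 12 enabled edge(s).
depth 0: {0}
depth 1: {4,6,7}  now seen {0,4,6,7}
depth 2: {1}  now seen {0,1,4,6,7}
R = {0,1,4,6,7}
Path to 1: b·a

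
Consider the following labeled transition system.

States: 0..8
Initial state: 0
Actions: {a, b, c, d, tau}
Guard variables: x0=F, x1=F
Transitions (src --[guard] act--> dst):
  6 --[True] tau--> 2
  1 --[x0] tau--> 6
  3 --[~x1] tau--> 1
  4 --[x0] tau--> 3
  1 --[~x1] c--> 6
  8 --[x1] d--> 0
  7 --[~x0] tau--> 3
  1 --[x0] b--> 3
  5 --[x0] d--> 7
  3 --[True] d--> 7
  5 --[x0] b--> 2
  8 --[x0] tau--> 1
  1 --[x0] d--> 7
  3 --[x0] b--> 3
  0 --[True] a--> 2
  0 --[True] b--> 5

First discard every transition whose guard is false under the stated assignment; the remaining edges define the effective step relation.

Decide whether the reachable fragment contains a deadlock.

Answer: DEADLOCK at state 2

Trace:
R = {0,2,5}
  0: a→2  b→5  [2 out]
  2: ∅  [no exit]
  5: ∅  [no exit]
trace reaching 2: a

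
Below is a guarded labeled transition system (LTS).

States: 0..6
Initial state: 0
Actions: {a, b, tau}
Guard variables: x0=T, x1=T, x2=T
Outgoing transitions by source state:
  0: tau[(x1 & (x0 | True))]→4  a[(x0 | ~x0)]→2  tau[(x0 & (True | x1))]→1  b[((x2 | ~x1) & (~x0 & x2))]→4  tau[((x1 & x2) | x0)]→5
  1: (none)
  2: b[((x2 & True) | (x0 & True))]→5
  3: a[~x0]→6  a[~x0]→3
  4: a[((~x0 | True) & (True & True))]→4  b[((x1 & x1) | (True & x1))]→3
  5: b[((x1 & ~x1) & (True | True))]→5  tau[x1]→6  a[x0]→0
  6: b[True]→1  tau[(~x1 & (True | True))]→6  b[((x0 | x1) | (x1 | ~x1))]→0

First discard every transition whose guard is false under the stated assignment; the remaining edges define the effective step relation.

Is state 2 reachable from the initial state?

11 transition(s) survive guard evaluation.
Layer 0: {0}
Layer 1: {1,2,4,5}  now seen {0,1,2,4,5}
Layer 2: {3,6}  now seen {0,1,2,3,4,5,6}
R = {0,1,2,3,4,5,6}
Path to 2: a

Answer: REACHABLE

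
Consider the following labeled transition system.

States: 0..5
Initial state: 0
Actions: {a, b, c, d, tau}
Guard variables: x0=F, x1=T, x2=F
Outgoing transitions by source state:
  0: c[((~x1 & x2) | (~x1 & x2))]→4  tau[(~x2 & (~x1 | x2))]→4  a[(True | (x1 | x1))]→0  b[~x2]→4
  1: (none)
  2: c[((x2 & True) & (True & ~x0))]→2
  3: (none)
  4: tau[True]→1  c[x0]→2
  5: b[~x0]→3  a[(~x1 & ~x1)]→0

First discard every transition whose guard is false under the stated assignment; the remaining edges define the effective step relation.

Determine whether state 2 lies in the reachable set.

Answer: UNREACHABLE

Trace:
Guard filter leaves 4 enabled edge(s).
L0 = {0}
L1 = {4}  now seen {0,4}
L2 = {1}  now seen {0,1,4}
R = {0,1,4}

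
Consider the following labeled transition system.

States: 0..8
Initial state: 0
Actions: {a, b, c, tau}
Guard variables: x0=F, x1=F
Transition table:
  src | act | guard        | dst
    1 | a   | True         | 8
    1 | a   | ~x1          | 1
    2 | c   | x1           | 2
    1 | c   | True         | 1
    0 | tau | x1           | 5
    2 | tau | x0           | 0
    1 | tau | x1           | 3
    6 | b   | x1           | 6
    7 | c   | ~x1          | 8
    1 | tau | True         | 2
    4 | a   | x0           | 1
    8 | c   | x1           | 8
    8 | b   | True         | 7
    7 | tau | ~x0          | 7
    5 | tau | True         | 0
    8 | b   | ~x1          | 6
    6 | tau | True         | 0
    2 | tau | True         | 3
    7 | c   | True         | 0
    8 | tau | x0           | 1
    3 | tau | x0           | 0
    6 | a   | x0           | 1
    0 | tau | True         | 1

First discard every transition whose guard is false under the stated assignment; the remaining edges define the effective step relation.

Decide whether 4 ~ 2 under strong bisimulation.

Answer: NOT BISIMILAR

Analysis:
Refine partition for ~:
  round 0: {{0,1,2,3,4,5,6,7,8}}
  round 1: {{0,2,5,6},{1},{3,4},{7},{8}}
  round 2: {{0},{1},{2},{3,4},{5,6},{7},{8}}
stable after 3 split(s): 7 block(s)
[4]={3,4}  [2]={2}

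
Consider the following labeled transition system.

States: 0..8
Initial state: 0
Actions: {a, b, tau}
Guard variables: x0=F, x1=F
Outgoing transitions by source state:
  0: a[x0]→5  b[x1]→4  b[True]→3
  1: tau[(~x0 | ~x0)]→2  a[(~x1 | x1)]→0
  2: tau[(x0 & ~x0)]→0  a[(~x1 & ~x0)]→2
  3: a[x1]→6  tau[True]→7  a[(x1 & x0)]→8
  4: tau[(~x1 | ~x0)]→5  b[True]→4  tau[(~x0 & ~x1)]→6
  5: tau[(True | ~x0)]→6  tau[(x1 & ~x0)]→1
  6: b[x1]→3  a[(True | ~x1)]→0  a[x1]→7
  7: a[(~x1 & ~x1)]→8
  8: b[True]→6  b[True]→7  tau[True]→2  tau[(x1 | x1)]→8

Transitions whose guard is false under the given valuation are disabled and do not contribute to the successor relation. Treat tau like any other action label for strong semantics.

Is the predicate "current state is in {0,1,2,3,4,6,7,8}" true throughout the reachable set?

Answer: INVARIANT HOLDS

Trace:
Safe = {0,1,2,3,4,6,7,8}
Reachable = {0,2,3,6,7,8}
  0: ✓
  2: ✓
  3: ✓
  6: ✓
  7: ✓
  8: ✓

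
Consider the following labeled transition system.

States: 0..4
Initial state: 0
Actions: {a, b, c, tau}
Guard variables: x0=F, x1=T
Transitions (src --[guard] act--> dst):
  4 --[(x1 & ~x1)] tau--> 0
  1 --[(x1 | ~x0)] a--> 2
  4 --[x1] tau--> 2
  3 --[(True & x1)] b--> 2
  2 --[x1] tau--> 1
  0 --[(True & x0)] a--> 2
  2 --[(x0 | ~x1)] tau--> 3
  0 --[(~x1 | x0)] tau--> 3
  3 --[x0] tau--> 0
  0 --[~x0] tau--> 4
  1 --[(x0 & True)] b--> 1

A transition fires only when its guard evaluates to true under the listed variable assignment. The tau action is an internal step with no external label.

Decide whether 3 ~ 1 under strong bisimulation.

Answer: NOT BISIMILAR

Working:
Compute ~ classes (split until stable):
  P[0] = {{0,1,2,3,4}}
  P[1] = {{0,2,4},{1},{3}}
  P[2] = {{0,4},{1},{2},{3}}
  P[3] = {{0},{1},{2},{3},{4}}
stable after 4 split(s): 5 block(s)
class of 3: {3}; class of 1: {1}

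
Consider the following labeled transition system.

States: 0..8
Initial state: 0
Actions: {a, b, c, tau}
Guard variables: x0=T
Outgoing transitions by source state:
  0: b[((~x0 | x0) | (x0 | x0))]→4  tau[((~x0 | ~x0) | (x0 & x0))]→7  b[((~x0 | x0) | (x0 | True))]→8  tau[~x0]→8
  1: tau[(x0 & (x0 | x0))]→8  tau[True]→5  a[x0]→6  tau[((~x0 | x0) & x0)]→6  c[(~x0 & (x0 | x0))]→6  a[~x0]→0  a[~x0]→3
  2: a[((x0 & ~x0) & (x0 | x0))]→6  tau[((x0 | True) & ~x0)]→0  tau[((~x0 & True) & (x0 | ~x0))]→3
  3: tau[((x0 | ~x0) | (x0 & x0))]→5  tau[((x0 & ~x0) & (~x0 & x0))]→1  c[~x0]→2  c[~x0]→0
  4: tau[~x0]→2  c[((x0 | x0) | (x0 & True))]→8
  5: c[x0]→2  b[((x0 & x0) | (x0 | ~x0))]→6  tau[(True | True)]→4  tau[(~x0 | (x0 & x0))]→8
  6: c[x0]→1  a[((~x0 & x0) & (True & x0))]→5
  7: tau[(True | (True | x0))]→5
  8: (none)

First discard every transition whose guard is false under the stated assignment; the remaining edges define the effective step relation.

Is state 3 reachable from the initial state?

15 transition(s) survive guard evaluation.
Layer 0: {0}
Layer 1: {4,7,8}  cumulative {0,4,7,8}
Layer 2: {5}  cumulative {0,4,5,7,8}
Layer 3: {2,6}  cumulative {0,2,4,5,6,7,8}
Layer 4: {1}  cumulative {0,1,2,4,5,6,7,8}
Reachable = {0,1,2,4,5,6,7,8}

Answer: UNREACHABLE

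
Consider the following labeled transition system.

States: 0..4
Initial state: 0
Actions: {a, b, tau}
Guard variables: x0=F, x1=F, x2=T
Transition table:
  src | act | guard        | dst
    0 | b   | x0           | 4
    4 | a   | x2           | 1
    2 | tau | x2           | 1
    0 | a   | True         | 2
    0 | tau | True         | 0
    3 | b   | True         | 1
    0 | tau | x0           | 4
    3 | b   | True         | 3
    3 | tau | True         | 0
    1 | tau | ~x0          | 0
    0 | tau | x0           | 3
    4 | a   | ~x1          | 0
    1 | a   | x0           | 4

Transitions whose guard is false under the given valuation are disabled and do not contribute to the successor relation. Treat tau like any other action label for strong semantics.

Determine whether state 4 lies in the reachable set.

Answer: UNREACHABLE

Trace:
After dropping false guards: 9 live edges.
Layer 0: {0}
Layer 1: {2}  now seen {0,2}
Layer 2: {1}  now seen {0,1,2}
Reachable = {0,1,2}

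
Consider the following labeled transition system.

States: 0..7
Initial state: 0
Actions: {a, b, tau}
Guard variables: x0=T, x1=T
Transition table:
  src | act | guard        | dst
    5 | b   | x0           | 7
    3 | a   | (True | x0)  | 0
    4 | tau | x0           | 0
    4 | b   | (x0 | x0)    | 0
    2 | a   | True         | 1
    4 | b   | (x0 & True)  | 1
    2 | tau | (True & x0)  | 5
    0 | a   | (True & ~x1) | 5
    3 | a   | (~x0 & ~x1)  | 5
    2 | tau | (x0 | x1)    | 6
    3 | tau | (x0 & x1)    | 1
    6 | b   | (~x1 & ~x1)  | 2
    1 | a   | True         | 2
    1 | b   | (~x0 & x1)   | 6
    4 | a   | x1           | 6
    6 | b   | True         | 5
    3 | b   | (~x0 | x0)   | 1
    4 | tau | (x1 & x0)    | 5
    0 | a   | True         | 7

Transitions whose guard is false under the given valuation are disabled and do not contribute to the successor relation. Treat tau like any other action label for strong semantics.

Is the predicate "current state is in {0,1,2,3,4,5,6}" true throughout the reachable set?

Answer: INVARIANT VIOLATED at state 7

Working:
Inv-set: {0,1,2,3,4,5,6}
Reachable = {0,7}
  0: ok
  7: ✗ unsafe
counterexample path to 7: a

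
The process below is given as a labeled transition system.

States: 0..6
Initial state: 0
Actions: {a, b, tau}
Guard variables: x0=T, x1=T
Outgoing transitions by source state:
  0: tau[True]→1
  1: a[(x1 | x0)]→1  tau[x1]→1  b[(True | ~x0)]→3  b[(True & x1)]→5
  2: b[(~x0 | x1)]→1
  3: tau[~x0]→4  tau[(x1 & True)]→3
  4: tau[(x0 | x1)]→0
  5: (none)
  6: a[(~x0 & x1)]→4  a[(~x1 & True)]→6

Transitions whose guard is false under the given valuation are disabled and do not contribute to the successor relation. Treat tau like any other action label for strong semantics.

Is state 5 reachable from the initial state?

Answer: REACHABLE

Working:
Guard filter leaves 8 enabled edge(s).
Layer 0: {0}
Layer 1: {1}  now seen {0,1}
Layer 2: {3,5}  now seen {0,1,3,5}
Reachable = {0,1,3,5}
Path to 5: tau·b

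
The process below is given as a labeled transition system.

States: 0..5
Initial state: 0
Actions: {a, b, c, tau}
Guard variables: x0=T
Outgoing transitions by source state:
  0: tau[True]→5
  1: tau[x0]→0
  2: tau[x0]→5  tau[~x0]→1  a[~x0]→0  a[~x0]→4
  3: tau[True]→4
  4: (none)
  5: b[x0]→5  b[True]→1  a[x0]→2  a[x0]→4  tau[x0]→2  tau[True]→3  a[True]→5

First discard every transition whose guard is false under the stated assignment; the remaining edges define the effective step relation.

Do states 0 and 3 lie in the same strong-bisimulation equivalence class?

Answer: NOT BISIMILAR

Working:
Compute ~ classes (split until stable):
  P[0] = {{0,1,2,3,4,5}}
  P[1] = {{0,1,2,3},{4},{5}}
  P[2] = {{0,2},{1},{3},{4},{5}}
Fixed point at round 3; 5 class(es).
0∈{0,2}, 3∈{3}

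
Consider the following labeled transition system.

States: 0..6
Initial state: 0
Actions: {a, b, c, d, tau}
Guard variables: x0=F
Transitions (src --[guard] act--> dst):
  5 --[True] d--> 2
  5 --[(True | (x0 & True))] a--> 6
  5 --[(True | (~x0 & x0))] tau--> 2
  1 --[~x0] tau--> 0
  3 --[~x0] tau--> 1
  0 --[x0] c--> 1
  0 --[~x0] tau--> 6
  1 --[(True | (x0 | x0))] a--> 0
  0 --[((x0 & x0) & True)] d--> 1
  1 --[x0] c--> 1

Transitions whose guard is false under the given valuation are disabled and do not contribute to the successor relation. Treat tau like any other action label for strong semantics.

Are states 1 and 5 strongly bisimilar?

Answer: NOT BISIMILAR

Working:
Bisimulation quotient by refinement:
  round 0: {{0,1,2,3,4,5,6}}
  round 1: {{0,3},{1},{2,4,6},{5}}
  round 2: {{0},{1},{2,4,6},{3},{5}}
Fixed point at round 3; 5 class(es).
1∈{1}, 5∈{5}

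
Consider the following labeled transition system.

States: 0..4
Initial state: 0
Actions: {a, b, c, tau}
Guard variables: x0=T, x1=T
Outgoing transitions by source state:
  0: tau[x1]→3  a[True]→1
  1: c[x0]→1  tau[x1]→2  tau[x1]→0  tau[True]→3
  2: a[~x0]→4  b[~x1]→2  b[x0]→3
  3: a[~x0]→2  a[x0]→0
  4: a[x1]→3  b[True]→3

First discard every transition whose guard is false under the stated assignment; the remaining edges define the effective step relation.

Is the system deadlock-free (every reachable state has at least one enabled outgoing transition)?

Answer: DEADLOCK-FREE

Working:
Reachable = {0,1,2,3}
  0: a→1  tau→3  [2 exit(s)]
  1: c→1  tau→0  tau→2  tau→3  [4 exit(s)]
  2: b→3  [1 exit(s)]
  3: a→0  [1 exit(s)]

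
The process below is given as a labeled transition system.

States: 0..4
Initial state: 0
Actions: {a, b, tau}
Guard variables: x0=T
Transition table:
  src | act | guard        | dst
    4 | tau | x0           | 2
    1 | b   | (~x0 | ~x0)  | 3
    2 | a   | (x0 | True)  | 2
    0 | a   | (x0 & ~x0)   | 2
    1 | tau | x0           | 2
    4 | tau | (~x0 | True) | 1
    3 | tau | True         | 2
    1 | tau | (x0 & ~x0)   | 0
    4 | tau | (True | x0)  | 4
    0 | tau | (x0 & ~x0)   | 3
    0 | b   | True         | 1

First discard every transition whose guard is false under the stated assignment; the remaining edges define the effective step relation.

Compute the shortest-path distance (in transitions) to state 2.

Layered search for 2:
  Layer 0: {0}
  Layer 1: {1}
  Layer 2: {2}
2 enters at depth 2; path b·tau

Answer: 2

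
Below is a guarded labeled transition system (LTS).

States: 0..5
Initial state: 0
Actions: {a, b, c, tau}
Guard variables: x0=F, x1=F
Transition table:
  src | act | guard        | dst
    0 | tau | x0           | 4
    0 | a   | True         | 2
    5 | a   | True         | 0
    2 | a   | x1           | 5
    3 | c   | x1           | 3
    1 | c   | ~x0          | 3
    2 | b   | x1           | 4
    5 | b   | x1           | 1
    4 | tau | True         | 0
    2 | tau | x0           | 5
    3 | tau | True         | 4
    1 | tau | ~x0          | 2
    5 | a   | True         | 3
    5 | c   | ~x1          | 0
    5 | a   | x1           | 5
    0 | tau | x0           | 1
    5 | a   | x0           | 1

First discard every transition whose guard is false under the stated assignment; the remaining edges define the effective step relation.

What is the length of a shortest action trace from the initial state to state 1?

Breadth-first toward 1:
  L0 = {0}
  L1 = {2}
1 never appears.

Answer: UNREACHABLE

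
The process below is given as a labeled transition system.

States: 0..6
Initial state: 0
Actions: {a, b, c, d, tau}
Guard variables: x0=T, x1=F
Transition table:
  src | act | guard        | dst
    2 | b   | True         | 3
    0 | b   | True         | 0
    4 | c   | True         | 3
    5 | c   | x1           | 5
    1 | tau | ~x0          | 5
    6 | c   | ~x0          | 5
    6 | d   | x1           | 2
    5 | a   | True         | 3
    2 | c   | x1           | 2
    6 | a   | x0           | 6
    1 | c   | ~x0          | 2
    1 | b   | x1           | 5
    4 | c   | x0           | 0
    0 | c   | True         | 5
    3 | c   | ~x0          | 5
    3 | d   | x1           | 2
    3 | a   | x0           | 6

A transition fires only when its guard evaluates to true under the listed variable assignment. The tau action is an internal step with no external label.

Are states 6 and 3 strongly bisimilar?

Refine partition for ~:
  P[0] = {{0,1,2,3,4,5,6}}
  P[1] = {{0},{1},{2},{3,5,6},{4}}
stable after 2 split(s): 5 block(s)
class of 6: {3,5,6}; class of 3: {3,5,6}

Answer: BISIMILAR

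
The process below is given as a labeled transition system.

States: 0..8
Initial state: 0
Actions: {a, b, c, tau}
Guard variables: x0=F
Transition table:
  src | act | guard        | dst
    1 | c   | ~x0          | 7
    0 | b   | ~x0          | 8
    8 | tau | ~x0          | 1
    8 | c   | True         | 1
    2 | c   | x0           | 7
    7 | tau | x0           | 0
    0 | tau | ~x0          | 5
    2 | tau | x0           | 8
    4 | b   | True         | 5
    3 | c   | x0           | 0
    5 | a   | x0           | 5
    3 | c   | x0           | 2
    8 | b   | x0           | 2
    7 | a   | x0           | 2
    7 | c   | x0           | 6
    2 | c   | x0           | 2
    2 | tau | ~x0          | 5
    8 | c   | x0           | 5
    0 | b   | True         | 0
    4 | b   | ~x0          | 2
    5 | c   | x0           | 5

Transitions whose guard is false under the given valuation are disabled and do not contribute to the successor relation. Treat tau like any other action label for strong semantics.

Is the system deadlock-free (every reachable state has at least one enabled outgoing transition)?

Answer: DEADLOCK at state 5

Analysis:
Reach set: {0,1,5,7,8}
  0: b→0  b→8  tau→5  [deg 3]
  1: c→7  [deg 1]
  5: ∅  [STUCK]
  7: ∅  [STUCK]
  8: c→1  tau→1  [deg 2]
Path to 5: tau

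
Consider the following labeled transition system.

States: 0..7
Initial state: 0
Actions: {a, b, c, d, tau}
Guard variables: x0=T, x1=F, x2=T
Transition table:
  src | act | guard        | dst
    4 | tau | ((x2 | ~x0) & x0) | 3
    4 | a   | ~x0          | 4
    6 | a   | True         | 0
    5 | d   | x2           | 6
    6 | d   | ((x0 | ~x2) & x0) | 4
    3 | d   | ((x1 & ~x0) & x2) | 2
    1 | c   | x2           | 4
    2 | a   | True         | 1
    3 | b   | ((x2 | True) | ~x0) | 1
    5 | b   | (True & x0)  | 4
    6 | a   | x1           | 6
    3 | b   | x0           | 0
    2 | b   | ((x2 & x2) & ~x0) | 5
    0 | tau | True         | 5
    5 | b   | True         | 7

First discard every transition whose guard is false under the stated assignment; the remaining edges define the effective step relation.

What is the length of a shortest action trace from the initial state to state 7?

Layered search for 7:
  L0 = {0}
  L1 = {5}
  L2 = {4,6,7}
depth(7)=2, e.g. tau·b

Answer: 2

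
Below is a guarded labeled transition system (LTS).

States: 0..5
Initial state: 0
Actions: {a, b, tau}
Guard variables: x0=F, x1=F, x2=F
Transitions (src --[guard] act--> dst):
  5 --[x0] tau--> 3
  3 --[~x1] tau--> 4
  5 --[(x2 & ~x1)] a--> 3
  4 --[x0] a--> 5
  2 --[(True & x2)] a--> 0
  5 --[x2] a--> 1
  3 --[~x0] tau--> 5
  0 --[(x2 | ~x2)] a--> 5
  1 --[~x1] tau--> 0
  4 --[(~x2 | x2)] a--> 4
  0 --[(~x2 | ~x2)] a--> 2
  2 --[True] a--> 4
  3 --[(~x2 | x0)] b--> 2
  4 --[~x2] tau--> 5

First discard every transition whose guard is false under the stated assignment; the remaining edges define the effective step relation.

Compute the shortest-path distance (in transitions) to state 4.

Layered search for 4:
  Layer 0: {0}
  Layer 1: {2,5}
  Layer 2: {4}
depth(4)=2, e.g. a·a

Answer: 2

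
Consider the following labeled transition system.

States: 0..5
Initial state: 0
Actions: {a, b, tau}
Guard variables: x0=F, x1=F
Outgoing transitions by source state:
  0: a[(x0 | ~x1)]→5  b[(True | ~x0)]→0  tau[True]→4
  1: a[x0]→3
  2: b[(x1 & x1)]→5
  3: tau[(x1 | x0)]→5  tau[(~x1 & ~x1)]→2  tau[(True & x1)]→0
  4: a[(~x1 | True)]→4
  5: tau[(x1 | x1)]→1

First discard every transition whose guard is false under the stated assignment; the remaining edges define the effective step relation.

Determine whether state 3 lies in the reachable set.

Answer: UNREACHABLE

Working:
5 transition(s) survive guard evaluation.
L0 = {0}
L1 = {4,5}  cumulative {0,4,5}
Reachable = {0,4,5}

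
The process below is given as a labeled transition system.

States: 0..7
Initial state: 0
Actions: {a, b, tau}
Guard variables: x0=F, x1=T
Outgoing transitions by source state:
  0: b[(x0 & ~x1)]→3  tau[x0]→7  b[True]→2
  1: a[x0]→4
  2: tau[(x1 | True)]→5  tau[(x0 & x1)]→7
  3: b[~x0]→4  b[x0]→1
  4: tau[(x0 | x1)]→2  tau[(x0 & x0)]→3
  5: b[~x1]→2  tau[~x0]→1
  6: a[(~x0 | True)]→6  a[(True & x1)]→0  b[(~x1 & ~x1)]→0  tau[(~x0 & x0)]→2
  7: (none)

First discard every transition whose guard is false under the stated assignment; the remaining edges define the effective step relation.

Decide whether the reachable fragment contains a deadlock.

R = {0,1,2,5}
  0: b→2  [1 out]
  1: ∅  [STUCK]
  2: tau→5  [1 out]
  5: tau→1  [1 out]
trace reaching 1: b·tau·tau

Answer: DEADLOCK at state 1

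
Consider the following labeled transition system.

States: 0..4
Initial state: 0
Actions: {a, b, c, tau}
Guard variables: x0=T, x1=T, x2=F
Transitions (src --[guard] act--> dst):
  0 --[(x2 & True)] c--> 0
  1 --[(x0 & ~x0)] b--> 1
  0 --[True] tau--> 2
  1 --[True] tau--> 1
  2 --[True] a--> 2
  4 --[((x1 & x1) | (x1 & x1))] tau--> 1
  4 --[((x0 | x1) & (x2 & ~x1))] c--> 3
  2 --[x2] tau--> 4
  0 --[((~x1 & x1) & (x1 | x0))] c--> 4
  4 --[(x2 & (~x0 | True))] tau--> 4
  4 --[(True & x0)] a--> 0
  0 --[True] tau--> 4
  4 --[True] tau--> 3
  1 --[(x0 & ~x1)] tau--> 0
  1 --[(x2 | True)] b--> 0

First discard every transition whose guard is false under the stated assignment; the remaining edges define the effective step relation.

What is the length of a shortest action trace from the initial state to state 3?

Answer: 2

Trace:
BFS to 3:
  Layer 0: {0}
  Layer 1: {2,4}
  Layer 2: {1,3}
3 enters at depth 2; path tau·tau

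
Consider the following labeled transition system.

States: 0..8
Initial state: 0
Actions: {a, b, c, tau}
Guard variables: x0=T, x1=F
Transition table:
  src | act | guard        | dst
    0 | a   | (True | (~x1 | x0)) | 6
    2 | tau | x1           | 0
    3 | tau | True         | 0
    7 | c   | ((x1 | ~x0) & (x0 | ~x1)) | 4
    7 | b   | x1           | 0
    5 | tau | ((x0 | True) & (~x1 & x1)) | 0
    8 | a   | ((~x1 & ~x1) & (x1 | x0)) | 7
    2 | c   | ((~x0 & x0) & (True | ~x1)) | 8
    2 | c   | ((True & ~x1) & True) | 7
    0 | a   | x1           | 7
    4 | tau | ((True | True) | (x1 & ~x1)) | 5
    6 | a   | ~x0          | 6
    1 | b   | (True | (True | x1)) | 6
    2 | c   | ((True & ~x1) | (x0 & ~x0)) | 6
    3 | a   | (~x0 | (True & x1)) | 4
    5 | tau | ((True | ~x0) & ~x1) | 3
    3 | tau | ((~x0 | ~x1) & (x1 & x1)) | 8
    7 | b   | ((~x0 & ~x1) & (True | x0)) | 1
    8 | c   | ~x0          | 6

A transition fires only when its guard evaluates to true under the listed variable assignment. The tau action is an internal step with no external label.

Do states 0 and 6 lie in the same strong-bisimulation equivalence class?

Bisimulation quotient by refinement:
  round 0: {{0,1,2,3,4,5,6,7,8}}
  round 1: {{0,8},{1},{2},{3,4,5},{6,7}}
  round 2: {{0,8},{1},{2},{3},{4,5},{6,7}}
  round 3: {{0,8},{1},{2},{3},{4},{5},{6,7}}
7 equivalence class(es) (converged in 4)
[0]={0,8}  [6]={6,7}

Answer: NOT BISIMILAR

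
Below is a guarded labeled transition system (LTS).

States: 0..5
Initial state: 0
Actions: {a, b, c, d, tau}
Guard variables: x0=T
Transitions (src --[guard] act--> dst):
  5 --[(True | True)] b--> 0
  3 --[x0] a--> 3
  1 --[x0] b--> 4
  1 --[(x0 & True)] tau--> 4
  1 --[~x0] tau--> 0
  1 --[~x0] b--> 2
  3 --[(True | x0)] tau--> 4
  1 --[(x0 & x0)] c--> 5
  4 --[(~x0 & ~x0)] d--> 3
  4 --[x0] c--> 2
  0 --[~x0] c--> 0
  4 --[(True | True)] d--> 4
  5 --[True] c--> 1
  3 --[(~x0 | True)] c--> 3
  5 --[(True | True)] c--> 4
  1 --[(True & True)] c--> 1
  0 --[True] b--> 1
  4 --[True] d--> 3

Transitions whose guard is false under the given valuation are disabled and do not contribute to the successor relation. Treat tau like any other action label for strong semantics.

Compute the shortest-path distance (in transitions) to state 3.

Answer: 3

Analysis:
Layered search for 3:
  Layer 0: {0}
  Layer 1: {1}
  Layer 2: {4,5}
  Layer 3: {2,3}
depth(3)=3, e.g. b·b·d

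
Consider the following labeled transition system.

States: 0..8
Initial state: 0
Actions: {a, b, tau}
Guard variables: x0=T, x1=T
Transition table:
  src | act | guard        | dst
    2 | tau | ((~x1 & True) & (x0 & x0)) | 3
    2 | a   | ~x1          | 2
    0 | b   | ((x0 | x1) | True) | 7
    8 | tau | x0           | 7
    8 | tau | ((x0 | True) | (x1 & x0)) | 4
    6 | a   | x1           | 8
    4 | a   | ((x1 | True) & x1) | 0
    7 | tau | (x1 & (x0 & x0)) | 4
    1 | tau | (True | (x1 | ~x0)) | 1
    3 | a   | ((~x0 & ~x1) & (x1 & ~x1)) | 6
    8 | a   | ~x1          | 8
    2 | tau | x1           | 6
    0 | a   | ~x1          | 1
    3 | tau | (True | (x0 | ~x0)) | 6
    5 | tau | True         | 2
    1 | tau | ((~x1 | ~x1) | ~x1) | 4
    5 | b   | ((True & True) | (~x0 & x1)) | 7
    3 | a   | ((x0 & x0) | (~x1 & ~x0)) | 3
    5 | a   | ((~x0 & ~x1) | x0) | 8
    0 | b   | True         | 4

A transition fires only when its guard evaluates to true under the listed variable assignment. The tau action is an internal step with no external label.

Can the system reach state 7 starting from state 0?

After dropping false guards: 14 live edges.
depth 0: {0}
depth 1: {4,7}  now seen {0,4,7}
R = {0,4,7}
Path to 7: b

Answer: REACHABLE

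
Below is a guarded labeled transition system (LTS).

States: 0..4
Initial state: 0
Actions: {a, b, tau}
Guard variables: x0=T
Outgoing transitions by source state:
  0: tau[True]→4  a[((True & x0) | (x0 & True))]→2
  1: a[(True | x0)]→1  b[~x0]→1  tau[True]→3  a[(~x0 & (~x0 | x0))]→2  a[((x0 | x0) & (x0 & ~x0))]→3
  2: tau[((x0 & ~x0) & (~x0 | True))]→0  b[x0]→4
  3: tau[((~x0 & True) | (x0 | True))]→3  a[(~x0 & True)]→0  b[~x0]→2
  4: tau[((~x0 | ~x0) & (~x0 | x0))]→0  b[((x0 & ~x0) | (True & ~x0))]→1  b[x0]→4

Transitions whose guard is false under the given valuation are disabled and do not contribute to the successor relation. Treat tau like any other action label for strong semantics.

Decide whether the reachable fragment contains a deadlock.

Reach set: {0,2,4}
  0: a→2  tau→4  [deg 2]
  2: b→4  [deg 1]
  4: b→4  [deg 1]

Answer: DEADLOCK-FREE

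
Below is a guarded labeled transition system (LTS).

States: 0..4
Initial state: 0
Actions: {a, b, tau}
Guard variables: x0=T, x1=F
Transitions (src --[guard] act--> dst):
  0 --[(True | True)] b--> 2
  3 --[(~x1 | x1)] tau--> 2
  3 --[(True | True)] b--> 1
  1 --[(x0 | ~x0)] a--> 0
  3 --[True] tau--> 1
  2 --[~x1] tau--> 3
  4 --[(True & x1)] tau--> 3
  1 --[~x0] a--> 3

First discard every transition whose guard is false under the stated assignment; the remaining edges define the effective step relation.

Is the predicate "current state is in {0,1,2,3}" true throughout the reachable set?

Answer: INVARIANT HOLDS

Analysis:
Safe = {0,1,2,3}
R = {0,1,2,3}
  0: ok
  1: ok
  2: ok
  3: ok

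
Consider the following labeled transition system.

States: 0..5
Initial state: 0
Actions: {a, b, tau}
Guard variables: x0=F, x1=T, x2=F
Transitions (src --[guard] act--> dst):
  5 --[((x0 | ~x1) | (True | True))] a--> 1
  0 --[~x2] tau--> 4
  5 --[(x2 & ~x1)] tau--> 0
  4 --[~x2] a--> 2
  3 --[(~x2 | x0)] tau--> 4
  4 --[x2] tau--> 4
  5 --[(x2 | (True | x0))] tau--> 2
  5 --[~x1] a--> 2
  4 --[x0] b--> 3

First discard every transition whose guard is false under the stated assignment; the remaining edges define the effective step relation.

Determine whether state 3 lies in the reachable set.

Answer: UNREACHABLE

Trace:
5 transition(s) survive guard evaluation.
depth 0: {0}
depth 1: {4}  cumulative {0,4}
depth 2: {2}  cumulative {0,2,4}
Reachable = {0,2,4}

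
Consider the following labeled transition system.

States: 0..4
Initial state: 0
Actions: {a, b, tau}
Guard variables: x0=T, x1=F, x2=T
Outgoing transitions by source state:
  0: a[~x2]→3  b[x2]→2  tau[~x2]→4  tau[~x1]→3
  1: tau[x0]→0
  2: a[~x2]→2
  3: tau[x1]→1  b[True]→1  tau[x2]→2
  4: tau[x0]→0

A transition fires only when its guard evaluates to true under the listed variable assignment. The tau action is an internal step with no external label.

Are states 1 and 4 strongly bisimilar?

Answer: BISIMILAR

Analysis:
Compute ~ classes (split until stable):
  round 0: {{0,1,2,3,4}}
  round 1: {{0,3},{1,4},{2}}
  round 2: {{0},{1,4},{2},{3}}
Fixed point at round 3; 4 class(es).
class of 1: {1,4}; class of 4: {1,4}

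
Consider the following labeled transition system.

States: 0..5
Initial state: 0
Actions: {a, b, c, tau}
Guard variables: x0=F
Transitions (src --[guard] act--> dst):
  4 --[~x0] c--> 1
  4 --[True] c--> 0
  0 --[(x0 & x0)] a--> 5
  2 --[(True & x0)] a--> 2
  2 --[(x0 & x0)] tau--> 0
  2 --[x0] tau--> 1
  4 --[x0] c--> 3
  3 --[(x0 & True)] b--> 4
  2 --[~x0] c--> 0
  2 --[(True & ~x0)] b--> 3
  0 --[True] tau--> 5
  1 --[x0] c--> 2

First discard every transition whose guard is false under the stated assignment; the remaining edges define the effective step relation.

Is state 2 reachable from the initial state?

Answer: UNREACHABLE

Working:
After dropping false guards: 5 live edges.
L0 = {0}
L1 = {5}  total {0,5}
Reach set: {0,5}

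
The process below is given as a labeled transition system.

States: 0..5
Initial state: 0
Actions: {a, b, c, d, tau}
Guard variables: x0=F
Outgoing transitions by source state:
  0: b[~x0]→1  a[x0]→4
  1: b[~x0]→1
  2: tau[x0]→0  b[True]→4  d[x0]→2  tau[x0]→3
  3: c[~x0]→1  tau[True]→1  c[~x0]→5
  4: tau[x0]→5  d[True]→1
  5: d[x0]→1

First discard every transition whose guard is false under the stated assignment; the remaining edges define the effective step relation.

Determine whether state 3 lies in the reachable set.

Answer: UNREACHABLE

Trace:
After dropping false guards: 7 live edges.
depth 0: {0}
depth 1: {1}  now seen {0,1}
Reach set: {0,1}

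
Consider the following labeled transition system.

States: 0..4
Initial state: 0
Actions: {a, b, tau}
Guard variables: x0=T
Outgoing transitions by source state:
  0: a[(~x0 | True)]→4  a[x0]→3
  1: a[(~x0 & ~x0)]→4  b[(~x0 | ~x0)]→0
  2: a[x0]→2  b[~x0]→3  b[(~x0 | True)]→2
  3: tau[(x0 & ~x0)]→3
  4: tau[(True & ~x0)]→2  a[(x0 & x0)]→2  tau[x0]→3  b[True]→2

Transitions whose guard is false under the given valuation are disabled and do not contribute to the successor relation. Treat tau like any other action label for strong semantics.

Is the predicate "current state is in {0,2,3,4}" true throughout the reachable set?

Answer: INVARIANT HOLDS

Analysis:
Allowed set {0,2,3,4}
R = {0,2,3,4}
  0: ok
  2: ok
  3: ok
  4: ok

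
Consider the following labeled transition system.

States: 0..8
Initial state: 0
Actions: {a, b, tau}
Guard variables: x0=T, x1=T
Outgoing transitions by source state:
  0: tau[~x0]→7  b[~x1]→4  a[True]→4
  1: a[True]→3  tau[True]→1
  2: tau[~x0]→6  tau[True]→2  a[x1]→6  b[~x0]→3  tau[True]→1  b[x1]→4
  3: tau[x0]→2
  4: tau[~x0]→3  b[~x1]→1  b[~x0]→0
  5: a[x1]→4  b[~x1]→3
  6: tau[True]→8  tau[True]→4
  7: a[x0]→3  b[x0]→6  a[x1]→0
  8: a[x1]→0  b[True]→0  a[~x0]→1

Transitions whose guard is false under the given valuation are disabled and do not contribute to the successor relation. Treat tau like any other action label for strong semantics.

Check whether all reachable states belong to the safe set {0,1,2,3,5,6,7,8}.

Answer: INVARIANT VIOLATED at state 4

Working:
Inv-set: {0,1,2,3,5,6,7,8}
Reachable = {0,4}
  0: ok
  4: ✗ unsafe
counterexample path to 4: a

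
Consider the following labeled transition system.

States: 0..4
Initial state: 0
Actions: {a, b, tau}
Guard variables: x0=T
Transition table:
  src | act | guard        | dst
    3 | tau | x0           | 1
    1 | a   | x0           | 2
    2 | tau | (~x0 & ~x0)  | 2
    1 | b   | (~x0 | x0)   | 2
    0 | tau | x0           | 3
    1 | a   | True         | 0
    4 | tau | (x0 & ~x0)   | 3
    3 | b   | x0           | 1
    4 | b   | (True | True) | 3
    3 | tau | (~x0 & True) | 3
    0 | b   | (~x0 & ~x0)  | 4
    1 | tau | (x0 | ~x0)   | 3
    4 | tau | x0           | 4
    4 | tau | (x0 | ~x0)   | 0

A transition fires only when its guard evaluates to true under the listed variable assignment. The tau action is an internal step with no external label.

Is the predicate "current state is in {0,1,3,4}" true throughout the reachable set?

Answer: INVARIANT VIOLATED at state 2

Trace:
Allowed set {0,1,3,4}
Reach set: {0,1,2,3}
  0: ok
  1: ok
  2: outside
  3: ok
counterexample path to 2: tau·tau·a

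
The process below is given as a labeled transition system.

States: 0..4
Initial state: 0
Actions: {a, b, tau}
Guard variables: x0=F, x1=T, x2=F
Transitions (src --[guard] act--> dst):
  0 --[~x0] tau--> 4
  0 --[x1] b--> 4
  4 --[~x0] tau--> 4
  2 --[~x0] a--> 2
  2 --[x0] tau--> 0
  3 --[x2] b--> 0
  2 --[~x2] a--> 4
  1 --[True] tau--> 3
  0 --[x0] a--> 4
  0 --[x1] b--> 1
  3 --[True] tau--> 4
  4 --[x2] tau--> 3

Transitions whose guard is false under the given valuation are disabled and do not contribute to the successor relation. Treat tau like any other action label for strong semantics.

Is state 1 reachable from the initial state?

Answer: REACHABLE

Trace:
Guard filter leaves 8 enabled edge(s).
Layer 0: {0}
Layer 1: {1,4}  now seen {0,1,4}
Layer 2: {3}  now seen {0,1,3,4}
Reachable = {0,1,3,4}
Path to 1: b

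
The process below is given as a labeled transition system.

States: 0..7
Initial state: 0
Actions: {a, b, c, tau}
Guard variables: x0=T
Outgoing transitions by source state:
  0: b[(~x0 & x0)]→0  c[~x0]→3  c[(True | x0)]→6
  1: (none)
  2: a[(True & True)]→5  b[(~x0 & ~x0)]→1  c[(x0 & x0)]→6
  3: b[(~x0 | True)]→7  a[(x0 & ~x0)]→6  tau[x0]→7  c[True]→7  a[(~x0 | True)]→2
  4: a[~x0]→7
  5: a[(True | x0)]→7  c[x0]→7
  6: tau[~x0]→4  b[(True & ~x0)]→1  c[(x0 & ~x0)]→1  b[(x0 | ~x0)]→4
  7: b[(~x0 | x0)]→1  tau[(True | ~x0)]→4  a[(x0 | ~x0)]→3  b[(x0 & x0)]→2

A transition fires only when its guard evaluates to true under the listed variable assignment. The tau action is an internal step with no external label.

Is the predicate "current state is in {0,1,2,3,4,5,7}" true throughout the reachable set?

Allowed set {0,1,2,3,4,5,7}
Reachable = {0,4,6}
  0: ✓
  4: ✓
  6: outside
reach 6 via c — violates

Answer: INVARIANT VIOLATED at state 6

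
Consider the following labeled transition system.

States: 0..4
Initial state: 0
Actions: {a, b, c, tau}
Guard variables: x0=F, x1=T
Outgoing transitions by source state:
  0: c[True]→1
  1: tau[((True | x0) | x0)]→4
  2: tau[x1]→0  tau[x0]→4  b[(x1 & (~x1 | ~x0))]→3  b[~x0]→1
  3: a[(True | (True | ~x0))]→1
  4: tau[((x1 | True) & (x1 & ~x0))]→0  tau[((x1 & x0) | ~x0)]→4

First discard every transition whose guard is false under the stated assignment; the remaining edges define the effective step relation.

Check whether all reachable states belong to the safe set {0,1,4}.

Answer: INVARIANT HOLDS

Trace:
Inv-set: {0,1,4}
Reachable = {0,1,4}
  0: safe
  1: safe
  4: safe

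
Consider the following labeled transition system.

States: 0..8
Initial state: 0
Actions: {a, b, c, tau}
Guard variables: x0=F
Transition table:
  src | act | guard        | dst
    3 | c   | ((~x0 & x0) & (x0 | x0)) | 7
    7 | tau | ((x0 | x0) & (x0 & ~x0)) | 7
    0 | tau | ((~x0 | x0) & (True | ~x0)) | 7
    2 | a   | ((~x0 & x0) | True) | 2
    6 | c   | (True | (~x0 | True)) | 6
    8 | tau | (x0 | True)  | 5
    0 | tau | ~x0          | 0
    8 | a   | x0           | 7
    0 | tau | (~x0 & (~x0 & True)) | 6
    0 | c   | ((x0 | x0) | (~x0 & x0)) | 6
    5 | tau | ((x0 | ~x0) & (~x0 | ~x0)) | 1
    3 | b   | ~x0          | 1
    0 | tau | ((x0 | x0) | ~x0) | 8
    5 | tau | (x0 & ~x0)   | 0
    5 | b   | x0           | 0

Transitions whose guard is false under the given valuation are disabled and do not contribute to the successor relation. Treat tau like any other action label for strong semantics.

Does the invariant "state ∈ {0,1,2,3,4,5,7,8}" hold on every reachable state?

Answer: INVARIANT VIOLATED at state 6

Working:
Inv-set: {0,1,2,3,4,5,7,8}
R = {0,1,5,6,7,8}
  0: ✓
  1: ✓
  5: ✓
  6: ✗ unsafe
  7: ✓
  8: ✓
reach 6 via tau — violates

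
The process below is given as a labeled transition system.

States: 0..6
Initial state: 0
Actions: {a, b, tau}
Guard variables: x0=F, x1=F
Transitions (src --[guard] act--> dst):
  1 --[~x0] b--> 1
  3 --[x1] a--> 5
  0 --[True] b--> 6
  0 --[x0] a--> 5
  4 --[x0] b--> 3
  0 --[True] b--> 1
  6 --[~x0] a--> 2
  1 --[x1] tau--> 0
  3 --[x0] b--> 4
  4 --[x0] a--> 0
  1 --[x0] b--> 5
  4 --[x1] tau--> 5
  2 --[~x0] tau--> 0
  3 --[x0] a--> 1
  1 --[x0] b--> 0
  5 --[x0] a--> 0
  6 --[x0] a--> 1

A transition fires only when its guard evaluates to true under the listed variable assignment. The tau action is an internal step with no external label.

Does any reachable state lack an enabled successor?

Answer: DEADLOCK-FREE

Trace:
R = {0,1,2,6}
  0: b→1  b→6  [2 out]
  1: b→1  [1 out]
  2: tau→0  [1 out]
  6: a→2  [1 out]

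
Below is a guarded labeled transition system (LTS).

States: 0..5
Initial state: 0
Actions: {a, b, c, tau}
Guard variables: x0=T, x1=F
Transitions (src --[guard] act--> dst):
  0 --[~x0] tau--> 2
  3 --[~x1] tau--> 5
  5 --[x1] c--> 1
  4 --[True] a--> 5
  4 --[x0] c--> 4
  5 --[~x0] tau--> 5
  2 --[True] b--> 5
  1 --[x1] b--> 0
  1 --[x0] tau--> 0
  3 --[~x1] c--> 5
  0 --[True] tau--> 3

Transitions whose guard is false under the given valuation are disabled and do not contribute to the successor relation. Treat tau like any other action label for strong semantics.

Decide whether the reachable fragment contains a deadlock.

Answer: DEADLOCK at state 5

Working:
Reach set: {0,3,5}
  0: tau→3  [deg 1]
  3: c→5  tau→5  [deg 2]
  5: ∅  [no exit]
trace reaching 5: tau·tau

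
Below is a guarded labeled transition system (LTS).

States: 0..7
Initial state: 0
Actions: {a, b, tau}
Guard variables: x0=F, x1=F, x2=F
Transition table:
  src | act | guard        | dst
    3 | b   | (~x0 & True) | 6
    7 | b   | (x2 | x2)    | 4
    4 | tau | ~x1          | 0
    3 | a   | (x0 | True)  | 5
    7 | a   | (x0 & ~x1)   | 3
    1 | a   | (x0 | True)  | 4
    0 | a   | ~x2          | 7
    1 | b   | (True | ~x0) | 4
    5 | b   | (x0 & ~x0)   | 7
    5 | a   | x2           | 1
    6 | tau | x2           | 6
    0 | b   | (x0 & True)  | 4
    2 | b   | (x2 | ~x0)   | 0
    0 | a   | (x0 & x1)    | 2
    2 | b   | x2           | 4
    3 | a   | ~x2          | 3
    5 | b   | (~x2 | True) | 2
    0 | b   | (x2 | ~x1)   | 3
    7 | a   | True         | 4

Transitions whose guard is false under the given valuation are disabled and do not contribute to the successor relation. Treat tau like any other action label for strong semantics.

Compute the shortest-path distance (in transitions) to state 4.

Answer: 2

Analysis:
Breadth-first toward 4:
  L0 = {0}
  L1 = {3,7}
  L2 = {4,5,6}
depth(4)=2, e.g. a·a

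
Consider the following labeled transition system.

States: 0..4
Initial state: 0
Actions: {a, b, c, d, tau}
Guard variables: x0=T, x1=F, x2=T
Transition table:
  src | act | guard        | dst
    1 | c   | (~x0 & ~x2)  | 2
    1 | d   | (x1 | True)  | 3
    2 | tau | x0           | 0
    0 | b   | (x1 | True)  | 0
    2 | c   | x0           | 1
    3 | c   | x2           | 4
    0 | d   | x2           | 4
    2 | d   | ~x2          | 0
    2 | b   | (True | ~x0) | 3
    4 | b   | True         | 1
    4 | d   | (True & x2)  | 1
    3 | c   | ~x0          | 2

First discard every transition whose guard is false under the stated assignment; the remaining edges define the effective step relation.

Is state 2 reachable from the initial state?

After dropping false guards: 9 live edges.
L0 = {0}
L1 = {4}  cumulative {0,4}
L2 = {1}  cumulative {0,1,4}
L3 = {3}  cumulative {0,1,3,4}
R = {0,1,3,4}

Answer: UNREACHABLE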